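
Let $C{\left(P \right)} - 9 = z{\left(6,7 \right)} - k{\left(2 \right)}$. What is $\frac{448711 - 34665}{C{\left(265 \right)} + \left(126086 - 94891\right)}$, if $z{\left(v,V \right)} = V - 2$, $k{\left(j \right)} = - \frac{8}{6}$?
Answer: $\frac{1242138}{93631} \approx 13.266$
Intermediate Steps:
$k{\left(j \right)} = - \frac{4}{3}$ ($k{\left(j \right)} = \left(-8\right) \frac{1}{6} = - \frac{4}{3}$)
$z{\left(v,V \right)} = -2 + V$ ($z{\left(v,V \right)} = V - 2 = -2 + V$)
$C{\left(P \right)} = \frac{46}{3}$ ($C{\left(P \right)} = 9 + \left(\left(-2 + 7\right) - - \frac{4}{3}\right) = 9 + \left(5 + \frac{4}{3}\right) = 9 + \frac{19}{3} = \frac{46}{3}$)
$\frac{448711 - 34665}{C{\left(265 \right)} + \left(126086 - 94891\right)} = \frac{448711 - 34665}{\frac{46}{3} + \left(126086 - 94891\right)} = \frac{414046}{\frac{46}{3} + 31195} = \frac{414046}{\frac{93631}{3}} = 414046 \cdot \frac{3}{93631} = \frac{1242138}{93631}$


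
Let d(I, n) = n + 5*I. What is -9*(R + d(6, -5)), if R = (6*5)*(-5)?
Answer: 1125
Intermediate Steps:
R = -150 (R = 30*(-5) = -150)
-9*(R + d(6, -5)) = -9*(-150 + (-5 + 5*6)) = -9*(-150 + (-5 + 30)) = -9*(-150 + 25) = -9*(-125) = 1125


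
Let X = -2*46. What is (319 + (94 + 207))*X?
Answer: -57040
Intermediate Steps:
X = -92
(319 + (94 + 207))*X = (319 + (94 + 207))*(-92) = (319 + 301)*(-92) = 620*(-92) = -57040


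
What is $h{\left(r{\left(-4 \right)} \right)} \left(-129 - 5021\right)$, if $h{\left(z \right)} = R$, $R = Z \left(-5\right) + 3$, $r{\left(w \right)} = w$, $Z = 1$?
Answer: $10300$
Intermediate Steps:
$R = -2$ ($R = 1 \left(-5\right) + 3 = -5 + 3 = -2$)
$h{\left(z \right)} = -2$
$h{\left(r{\left(-4 \right)} \right)} \left(-129 - 5021\right) = - 2 \left(-129 - 5021\right) = \left(-2\right) \left(-5150\right) = 10300$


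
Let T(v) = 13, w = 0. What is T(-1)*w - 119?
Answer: -119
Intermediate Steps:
T(-1)*w - 119 = 13*0 - 119 = 0 - 119 = -119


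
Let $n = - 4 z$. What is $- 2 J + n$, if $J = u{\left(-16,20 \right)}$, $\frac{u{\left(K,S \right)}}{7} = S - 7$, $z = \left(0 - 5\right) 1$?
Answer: $-162$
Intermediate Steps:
$z = -5$ ($z = \left(-5\right) 1 = -5$)
$n = 20$ ($n = \left(-4\right) \left(-5\right) = 20$)
$u{\left(K,S \right)} = -49 + 7 S$ ($u{\left(K,S \right)} = 7 \left(S - 7\right) = 7 \left(-7 + S\right) = -49 + 7 S$)
$J = 91$ ($J = -49 + 7 \cdot 20 = -49 + 140 = 91$)
$- 2 J + n = \left(-2\right) 91 + 20 = -182 + 20 = -162$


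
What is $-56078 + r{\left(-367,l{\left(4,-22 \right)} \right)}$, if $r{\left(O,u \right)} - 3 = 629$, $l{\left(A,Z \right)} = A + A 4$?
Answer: $-55446$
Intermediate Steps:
$l{\left(A,Z \right)} = 5 A$ ($l{\left(A,Z \right)} = A + 4 A = 5 A$)
$r{\left(O,u \right)} = 632$ ($r{\left(O,u \right)} = 3 + 629 = 632$)
$-56078 + r{\left(-367,l{\left(4,-22 \right)} \right)} = -56078 + 632 = -55446$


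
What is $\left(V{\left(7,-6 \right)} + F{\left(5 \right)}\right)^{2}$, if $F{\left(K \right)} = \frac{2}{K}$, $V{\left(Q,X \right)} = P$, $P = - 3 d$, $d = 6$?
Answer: $\frac{7744}{25} \approx 309.76$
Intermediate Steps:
$P = -18$ ($P = \left(-3\right) 6 = -18$)
$V{\left(Q,X \right)} = -18$
$\left(V{\left(7,-6 \right)} + F{\left(5 \right)}\right)^{2} = \left(-18 + \frac{2}{5}\right)^{2} = \left(- \frac{88}{5}\right)^{2} = \frac{7744}{25}$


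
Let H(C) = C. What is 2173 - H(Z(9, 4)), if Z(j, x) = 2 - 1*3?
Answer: 2174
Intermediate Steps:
Z(j, x) = -1 (Z(j, x) = 2 - 3 = -1)
2173 - H(Z(9, 4)) = 2173 - 1*(-1) = 2173 + 1 = 2174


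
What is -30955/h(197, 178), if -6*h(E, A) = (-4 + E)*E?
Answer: 185730/38021 ≈ 4.8849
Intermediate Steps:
h(E, A) = -E*(-4 + E)/6 (h(E, A) = -(-4 + E)*E/6 = -E*(-4 + E)/6)
-30955/h(197, 178) = -30955*6/(197*(4 - 1*197)) = -30955*6/(197*(4 - 197)) = -30955/((⅙)*197*(-193)) = -30955/(-38021/6) = -30955*(-6/38021) = 185730/38021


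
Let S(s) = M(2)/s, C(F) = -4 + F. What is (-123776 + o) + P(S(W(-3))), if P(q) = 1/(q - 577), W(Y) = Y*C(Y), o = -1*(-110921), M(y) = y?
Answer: -155738346/12115 ≈ -12855.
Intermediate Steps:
o = 110921
W(Y) = Y*(-4 + Y)
S(s) = 2/s
P(q) = 1/(-577 + q)
(-123776 + o) + P(S(W(-3))) = (-123776 + 110921) + 1/(-577 + 2/((-3*(-4 - 3)))) = -12855 + 1/(-577 + 2/((-3*(-7)))) = -12855 + 1/(-577 + 2/21) = -12855 + 1/(-12115/21) = -12855 - 21/12115 = -155738346/12115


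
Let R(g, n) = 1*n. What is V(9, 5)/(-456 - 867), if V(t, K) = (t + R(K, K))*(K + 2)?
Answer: -2/27 ≈ -0.074074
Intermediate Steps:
R(g, n) = n
V(t, K) = (2 + K)*(K + t) (V(t, K) = (t + K)*(K + 2) = (K + t)*(2 + K) = (2 + K)*(K + t))
V(9, 5)/(-456 - 867) = (5² + 2*5 + 2*9 + 5*9)/(-456 - 867) = (25 + 10 + 18 + 45)/(-1323) = 98*(-1/1323) = -2/27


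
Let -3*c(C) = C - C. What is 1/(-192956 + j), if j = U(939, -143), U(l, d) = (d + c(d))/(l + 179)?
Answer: -86/16594227 ≈ -5.1825e-6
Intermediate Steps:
c(C) = 0 (c(C) = -(C - C)/3 = -1/3*0 = 0)
U(l, d) = d/(179 + l) (U(l, d) = (d + 0)/(l + 179) = d/(179 + l))
j = -11/86 (j = -143/(179 + 939) = -143/1118 = -143*1/1118 = -11/86 ≈ -0.12791)
1/(-192956 + j) = 1/(-192956 - 11/86) = 1/(-16594227/86) = -86/16594227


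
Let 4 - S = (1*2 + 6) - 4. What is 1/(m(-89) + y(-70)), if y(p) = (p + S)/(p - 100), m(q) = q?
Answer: -17/1506 ≈ -0.011288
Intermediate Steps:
S = 0 (S = 4 - ((1*2 + 6) - 4) = 4 - ((2 + 6) - 4) = 4 - (8 - 4) = 4 - 1*4 = 4 - 4 = 0)
y(p) = p/(-100 + p) (y(p) = (p + 0)/(p - 100) = p/(-100 + p))
1/(m(-89) + y(-70)) = 1/(-89 - 70/(-100 - 70)) = 1/(-89 - 70/(-170)) = 1/(-89 - 70*(-1/170)) = 1/(-89 + 7/17) = 1/(-1506/17) = -17/1506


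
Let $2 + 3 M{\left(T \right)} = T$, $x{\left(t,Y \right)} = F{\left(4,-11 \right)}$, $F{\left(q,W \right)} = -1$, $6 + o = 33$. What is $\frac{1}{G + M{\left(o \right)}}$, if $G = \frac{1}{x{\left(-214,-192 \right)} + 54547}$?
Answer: $\frac{18182}{151517} \approx 0.12$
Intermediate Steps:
$o = 27$ ($o = -6 + 33 = 27$)
$x{\left(t,Y \right)} = -1$
$M{\left(T \right)} = - \frac{2}{3} + \frac{T}{3}$
$G = \frac{1}{54546}$ ($G = \frac{1}{-1 + 54547} = \frac{1}{54546} \approx 1.8333 \cdot 10^{-5}$)
$\frac{1}{G + M{\left(o \right)}} = \frac{1}{\frac{1}{54546} + \left(- \frac{2}{3} + \frac{1}{3} \cdot 27\right)} = \frac{1}{\frac{1}{54546} + \left(- \frac{2}{3} + 9\right)} = \frac{1}{\frac{1}{54546} + \frac{25}{3}} = \frac{1}{\frac{151517}{18182}} = \frac{18182}{151517}$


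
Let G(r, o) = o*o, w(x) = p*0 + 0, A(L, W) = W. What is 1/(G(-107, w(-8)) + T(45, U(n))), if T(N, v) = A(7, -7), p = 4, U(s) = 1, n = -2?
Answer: -⅐ ≈ -0.14286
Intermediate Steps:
T(N, v) = -7
w(x) = 0 (w(x) = 4*0 + 0 = 0 + 0 = 0)
G(r, o) = o²
1/(G(-107, w(-8)) + T(45, U(n))) = 1/(0² - 7) = 1/(0 - 7) = 1/(-7) = -⅐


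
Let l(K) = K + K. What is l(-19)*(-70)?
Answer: 2660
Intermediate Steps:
l(K) = 2*K
l(-19)*(-70) = (2*(-19))*(-70) = -38*(-70) = 2660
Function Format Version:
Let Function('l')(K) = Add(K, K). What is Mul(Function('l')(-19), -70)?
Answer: 2660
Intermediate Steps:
Function('l')(K) = Mul(2, K)
Mul(Function('l')(-19), -70) = Mul(Mul(2, -19), -70) = Mul(-38, -70) = 2660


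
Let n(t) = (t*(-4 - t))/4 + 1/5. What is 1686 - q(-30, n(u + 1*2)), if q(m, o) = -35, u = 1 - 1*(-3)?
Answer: 1721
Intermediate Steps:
u = 4 (u = 1 + 3 = 4)
n(t) = 1/5 + t*(-4 - t)/4 (n(t) = (t*(-4 - t))*(1/4) + 1*(1/5) = t*(-4 - t)/4 + 1/5 = 1/5 + t*(-4 - t)/4)
1686 - q(-30, n(u + 1*2)) = 1686 - 1*(-35) = 1686 + 35 = 1721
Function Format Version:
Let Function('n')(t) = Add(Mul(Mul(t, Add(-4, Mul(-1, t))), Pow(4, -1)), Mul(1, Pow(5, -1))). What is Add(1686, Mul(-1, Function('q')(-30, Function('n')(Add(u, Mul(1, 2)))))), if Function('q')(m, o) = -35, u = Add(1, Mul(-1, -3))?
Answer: 1721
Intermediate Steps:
u = 4 (u = Add(1, 3) = 4)
Function('n')(t) = Add(Rational(1, 5), Mul(Rational(1, 4), t, Add(-4, Mul(-1, t)))) (Function('n')(t) = Add(Mul(Mul(t, Add(-4, Mul(-1, t))), Rational(1, 4)), Mul(1, Rational(1, 5))) = Add(Mul(Rational(1, 4), t, Add(-4, Mul(-1, t))), Rational(1, 5)) = Add(Rational(1, 5), Mul(Rational(1, 4), t, Add(-4, Mul(-1, t)))))
Add(1686, Mul(-1, Function('q')(-30, Function('n')(Add(u, Mul(1, 2)))))) = Add(1686, Mul(-1, -35)) = Add(1686, 35) = 1721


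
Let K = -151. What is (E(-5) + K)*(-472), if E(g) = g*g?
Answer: 59472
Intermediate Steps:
E(g) = g**2
(E(-5) + K)*(-472) = ((-5)**2 - 151)*(-472) = (25 - 151)*(-472) = -126*(-472) = 59472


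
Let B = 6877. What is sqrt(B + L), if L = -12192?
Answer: I*sqrt(5315) ≈ 72.904*I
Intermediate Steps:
sqrt(B + L) = sqrt(6877 - 12192) = sqrt(-5315) = I*sqrt(5315)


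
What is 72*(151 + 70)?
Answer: 15912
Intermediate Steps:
72*(151 + 70) = 72*221 = 15912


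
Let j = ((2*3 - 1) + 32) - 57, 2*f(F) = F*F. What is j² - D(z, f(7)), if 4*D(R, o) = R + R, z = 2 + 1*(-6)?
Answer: 402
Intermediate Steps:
z = -4 (z = 2 - 6 = -4)
f(F) = F²/2 (f(F) = (F*F)/2 = F²/2)
D(R, o) = R/2 (D(R, o) = (R + R)/4 = (2*R)/4 = R/2)
j = -20 (j = ((6 - 1) + 32) - 57 = (5 + 32) - 57 = 37 - 57 = -20)
j² - D(z, f(7)) = (-20)² - (-4)/2 = 400 - 1*(-2) = 400 + 2 = 402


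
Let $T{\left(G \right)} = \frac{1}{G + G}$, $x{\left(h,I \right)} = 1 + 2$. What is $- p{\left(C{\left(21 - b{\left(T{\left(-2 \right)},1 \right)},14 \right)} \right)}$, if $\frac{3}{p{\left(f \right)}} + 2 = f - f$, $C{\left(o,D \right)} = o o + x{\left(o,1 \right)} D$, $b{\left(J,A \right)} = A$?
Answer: $\frac{3}{2} \approx 1.5$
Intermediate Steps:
$x{\left(h,I \right)} = 3$
$T{\left(G \right)} = \frac{1}{2 G}$
$C{\left(o,D \right)} = o^{2} + 3 D$ ($C{\left(o,D \right)} = o o + 3 D = o^{2} + 3 D$)
$p{\left(f \right)} = - \frac{3}{2}$ ($p{\left(f \right)} = \frac{3}{-2 + \left(f - f\right)} = \frac{3}{-2 + 0} = \frac{3}{-2} = 3 \left(- \frac{1}{2}\right) = - \frac{3}{2}$)
$- p{\left(C{\left(21 - b{\left(T{\left(-2 \right)},1 \right)},14 \right)} \right)} = \left(-1\right) \left(- \frac{3}{2}\right) = \frac{3}{2}$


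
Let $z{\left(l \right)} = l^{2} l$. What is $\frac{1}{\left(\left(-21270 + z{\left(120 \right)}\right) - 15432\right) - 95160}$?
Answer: $\frac{1}{1596138} \approx 6.2651 \cdot 10^{-7}$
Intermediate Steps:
$z{\left(l \right)} = l^{3}$
$\frac{1}{\left(\left(-21270 + z{\left(120 \right)}\right) - 15432\right) - 95160} = \frac{1}{\left(\left(-21270 + 120^{3}\right) - 15432\right) - 95160} = \frac{1}{\left(\left(-21270 + 1728000\right) - 15432\right) - 95160} = \frac{1}{\left(1706730 - 15432\right) - 95160} = \frac{1}{1691298 - 95160} = \frac{1}{1596138}$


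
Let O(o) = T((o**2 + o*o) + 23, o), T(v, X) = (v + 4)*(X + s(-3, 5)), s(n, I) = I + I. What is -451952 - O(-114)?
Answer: 2254024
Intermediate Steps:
s(n, I) = 2*I
T(v, X) = (4 + v)*(10 + X) (T(v, X) = (v + 4)*(X + 2*5) = (4 + v)*(X + 10) = (4 + v)*(10 + X))
O(o) = 270 + 4*o + 20*o**2 + o*(23 + 2*o**2) (O(o) = 40 + 4*o + 10*((o**2 + o*o) + 23) + o*((o**2 + o*o) + 23) = 40 + 4*o + 10*((o**2 + o**2) + 23) + o*((o**2 + o**2) + 23) = 40 + 4*o + 10*(2*o**2 + 23) + o*(2*o**2 + 23) = 40 + 4*o + 10*(23 + 2*o**2) + o*(23 + 2*o**2) = 40 + 4*o + (230 + 20*o**2) + o*(23 + 2*o**2) = 270 + 4*o + 20*o**2 + o*(23 + 2*o**2))
-451952 - O(-114) = -451952 - (270 + 2*(-114)**3 + 20*(-114)**2 + 27*(-114)) = -451952 - (270 + 2*(-1481544) + 20*12996 - 3078) = -451952 - (270 - 2963088 + 259920 - 3078) = -451952 - 1*(-2705976) = -451952 + 2705976 = 2254024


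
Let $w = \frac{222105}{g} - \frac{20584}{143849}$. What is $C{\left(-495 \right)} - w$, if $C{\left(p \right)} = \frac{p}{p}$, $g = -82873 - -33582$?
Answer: $\frac{40054649148}{7090461059} \approx 5.6491$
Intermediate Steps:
$g = -49291$ ($g = -82873 + 33582 = -49291$)
$C{\left(p \right)} = 1$
$w = - \frac{32964188089}{7090461059}$ ($w = \frac{222105}{-49291} - \frac{20584}{143849} = 222105 \left(- \frac{1}{49291}\right) - \frac{20584}{143849} = - \frac{222105}{49291} - \frac{20584}{143849} = - \frac{32964188089}{7090461059} \approx -4.6491$)
$C{\left(-495 \right)} - w = 1 - - \frac{32964188089}{7090461059} = 1 + \frac{32964188089}{7090461059} = \frac{40054649148}{7090461059}$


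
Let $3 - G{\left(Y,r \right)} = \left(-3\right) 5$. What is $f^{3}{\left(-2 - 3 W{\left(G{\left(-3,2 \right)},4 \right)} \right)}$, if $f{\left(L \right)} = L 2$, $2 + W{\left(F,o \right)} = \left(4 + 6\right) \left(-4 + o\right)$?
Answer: $512$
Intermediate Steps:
$G{\left(Y,r \right)} = 18$ ($G{\left(Y,r \right)} = 3 - \left(-3\right) 5 = 3 - -15 = 3 + 15 = 18$)
$W{\left(F,o \right)} = -42 + 10 o$ ($W{\left(F,o \right)} = -2 + \left(4 + 6\right) \left(-4 + o\right) = -2 + 10 \left(-4 + o\right) = -2 + \left(-40 + 10 o\right) = -42 + 10 o$)
$f{\left(L \right)} = 2 L$
$f^{3}{\left(-2 - 3 W{\left(G{\left(-3,2 \right)},4 \right)} \right)} = \left(2 \left(-2 - 3 \left(-42 + 10 \cdot 4\right)\right)\right)^{3} = \left(2 \left(-2 - 3 \left(-42 + 40\right)\right)\right)^{3} = \left(2 \left(-2 - -6\right)\right)^{3} = \left(2 \left(-2 + 6\right)\right)^{3} = \left(2 \cdot 4\right)^{3} = 8^{3} = 512$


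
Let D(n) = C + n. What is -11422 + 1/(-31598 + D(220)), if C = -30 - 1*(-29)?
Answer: -358410939/31379 ≈ -11422.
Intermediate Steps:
C = -1 (C = -30 + 29 = -1)
D(n) = -1 + n
-11422 + 1/(-31598 + D(220)) = -11422 + 1/(-31598 + (-1 + 220)) = -11422 + 1/(-31598 + 219) = -11422 + 1/(-31379) = -11422 - 1/31379 = -358410939/31379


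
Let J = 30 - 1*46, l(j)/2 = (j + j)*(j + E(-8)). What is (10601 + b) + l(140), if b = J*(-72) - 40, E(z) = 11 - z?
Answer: 100753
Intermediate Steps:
l(j) = 4*j*(19 + j) (l(j) = 2*((j + j)*(j + (11 - 1*(-8)))) = 2*((2*j)*(j + (11 + 8))) = 2*((2*j)*(j + 19)) = 2*((2*j)*(19 + j)) = 2*(2*j*(19 + j)) = 4*j*(19 + j))
J = -16 (J = 30 - 46 = -16)
b = 1112 (b = -16*(-72) - 40 = 1152 - 40 = 1112)
(10601 + b) + l(140) = (10601 + 1112) + 4*140*(19 + 140) = 11713 + 4*140*159 = 11713 + 89040 = 100753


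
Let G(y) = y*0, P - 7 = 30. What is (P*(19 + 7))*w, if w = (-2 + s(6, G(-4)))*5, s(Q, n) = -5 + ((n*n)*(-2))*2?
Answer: -33670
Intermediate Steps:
P = 37 (P = 7 + 30 = 37)
G(y) = 0
s(Q, n) = -5 - 4*n² (s(Q, n) = -5 + (n²*(-2))*2 = -5 - 2*n²*2 = -5 - 4*n²)
w = -35 (w = (-2 + (-5 - 4*0²))*5 = (-2 + (-5 - 4*0))*5 = (-2 + (-5 + 0))*5 = (-2 - 5)*5 = -7*5 = -35)
(P*(19 + 7))*w = (37*(19 + 7))*(-35) = (37*26)*(-35) = 962*(-35) = -33670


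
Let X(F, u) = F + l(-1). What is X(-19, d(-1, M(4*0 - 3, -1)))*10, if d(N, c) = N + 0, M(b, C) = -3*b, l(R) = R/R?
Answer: -180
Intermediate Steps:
l(R) = 1
d(N, c) = N
X(F, u) = 1 + F (X(F, u) = F + 1 = 1 + F)
X(-19, d(-1, M(4*0 - 3, -1)))*10 = (1 - 19)*10 = -18*10 = -180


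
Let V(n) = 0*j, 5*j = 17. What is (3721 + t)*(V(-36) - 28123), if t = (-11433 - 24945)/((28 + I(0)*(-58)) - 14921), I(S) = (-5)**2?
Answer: -1711247455763/16343 ≈ -1.0471e+8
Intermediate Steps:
j = 17/5 (j = (1/5)*17 = 17/5 ≈ 3.4000)
I(S) = 25
V(n) = 0 (V(n) = 0*(17/5) = 0)
t = 36378/16343 (t = (-11433 - 24945)/((28 + 25*(-58)) - 14921) = -36378/((28 - 1450) - 14921) = -36378/(-1422 - 14921) = -36378/(-16343) = -36378*(-1/16343) = 36378/16343 ≈ 2.2259)
(3721 + t)*(V(-36) - 28123) = (3721 + 36378/16343)*(0 - 28123) = (60848681/16343)*(-28123) = -1711247455763/16343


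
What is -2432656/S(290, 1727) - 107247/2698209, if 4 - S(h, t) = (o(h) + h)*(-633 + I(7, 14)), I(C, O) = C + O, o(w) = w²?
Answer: -1008563852671/11612795632413 ≈ -0.086849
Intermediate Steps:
S(h, t) = 4 + 612*h + 612*h² (S(h, t) = 4 - (h² + h)*(-633 + (7 + 14)) = 4 - (h + h²)*(-633 + 21) = 4 - (h + h²)*(-612) = 4 - (-612*h - 612*h²) = 4 + (612*h + 612*h²) = 4 + 612*h + 612*h²)
-2432656/S(290, 1727) - 107247/2698209 = -2432656/(4 + 612*290 + 612*290²) - 107247/2698209 = -2432656/(4 + 177480 + 612*84100) - 107247*1/2698209 = -2432656/(4 + 177480 + 51469200) - 35749/899403 = -2432656/51646684 - 35749/899403 = -2432656*1/51646684 - 35749/899403 = -608164/12911671 - 35749/899403 = -1008563852671/11612795632413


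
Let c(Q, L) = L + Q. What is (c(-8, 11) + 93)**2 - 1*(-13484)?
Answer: 22700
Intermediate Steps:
(c(-8, 11) + 93)**2 - 1*(-13484) = ((11 - 8) + 93)**2 - 1*(-13484) = (3 + 93)**2 + 13484 = 96**2 + 13484 = 9216 + 13484 = 22700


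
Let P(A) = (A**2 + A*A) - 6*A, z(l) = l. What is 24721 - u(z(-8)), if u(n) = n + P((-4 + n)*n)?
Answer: 6873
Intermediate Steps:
P(A) = -6*A + 2*A**2 (P(A) = (A**2 + A**2) - 6*A = 2*A**2 - 6*A = -6*A + 2*A**2)
u(n) = n + 2*n*(-4 + n)*(-3 + n*(-4 + n)) (u(n) = n + 2*((-4 + n)*n)*(-3 + (-4 + n)*n) = n + 2*(n*(-4 + n))*(-3 + n*(-4 + n)) = n + 2*n*(-4 + n)*(-3 + n*(-4 + n)))
24721 - u(z(-8)) = 24721 - (-8)*(1 + 2*(-4 - 8)*(-3 - 8*(-4 - 8))) = 24721 - (-8)*(1 + 2*(-12)*(-3 - 8*(-12))) = 24721 - (-8)*(1 + 2*(-12)*(-3 + 96)) = 24721 - (-8)*(1 + 2*(-12)*93) = 24721 - (-8)*(1 - 2232) = 24721 - (-8)*(-2231) = 24721 - 1*17848 = 24721 - 17848 = 6873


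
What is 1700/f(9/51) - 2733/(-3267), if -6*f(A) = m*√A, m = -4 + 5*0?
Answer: 911/1089 + 850*√51 ≈ 6071.0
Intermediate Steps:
m = -4 (m = -4 + 0 = -4)
f(A) = 2*√A/3 (f(A) = -(-2)*√A/3 = 2*√A/3)
1700/f(9/51) - 2733/(-3267) = 1700/((2*√(9/51)/3)) - 2733/(-3267) = 1700/((2*√(9*(1/51))/3)) - 2733*(-1/3267) = 1700/((2*√(3/17)/3)) + 911/1089 = 1700/((2*(√51/17)/3)) + 911/1089 = 1700/((2*√51/51)) + 911/1089 = 1700*(√51/2) + 911/1089 = 850*√51 + 911/1089 = 911/1089 + 850*√51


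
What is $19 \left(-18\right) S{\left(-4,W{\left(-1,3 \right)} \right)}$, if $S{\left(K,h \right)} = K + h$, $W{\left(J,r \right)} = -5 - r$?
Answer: $4104$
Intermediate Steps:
$19 \left(-18\right) S{\left(-4,W{\left(-1,3 \right)} \right)} = 19 \left(-18\right) \left(-4 - 8\right) = - 342 \left(-4 - 8\right) = \left(-342\right) \left(-12\right) = 4104$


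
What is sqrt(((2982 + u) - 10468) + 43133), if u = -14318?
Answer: sqrt(21329) ≈ 146.04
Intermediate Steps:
sqrt(((2982 + u) - 10468) + 43133) = sqrt(((2982 - 14318) - 10468) + 43133) = sqrt((-11336 - 10468) + 43133) = sqrt(-21804 + 43133) = sqrt(21329)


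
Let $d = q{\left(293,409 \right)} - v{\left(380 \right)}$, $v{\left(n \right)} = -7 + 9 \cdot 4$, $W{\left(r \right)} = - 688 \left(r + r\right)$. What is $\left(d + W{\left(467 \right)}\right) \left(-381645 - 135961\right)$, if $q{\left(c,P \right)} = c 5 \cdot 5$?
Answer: $328833021376$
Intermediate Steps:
$W{\left(r \right)} = - 1376 r$ ($W{\left(r \right)} = - 688 \cdot 2 r = - 1376 r$)
$v{\left(n \right)} = 29$ ($v{\left(n \right)} = -7 + 36 = 29$)
$q{\left(c,P \right)} = 25 c$ ($q{\left(c,P \right)} = 5 c 5 = 25 c$)
$d = 7296$ ($d = 25 \cdot 293 - 29 = 7325 - 29 = 7296$)
$\left(d + W{\left(467 \right)}\right) \left(-381645 - 135961\right) = \left(7296 - 642592\right) \left(-381645 - 135961\right) = \left(7296 - 642592\right) \left(-517606\right) = \left(-635296\right) \left(-517606\right) = 328833021376$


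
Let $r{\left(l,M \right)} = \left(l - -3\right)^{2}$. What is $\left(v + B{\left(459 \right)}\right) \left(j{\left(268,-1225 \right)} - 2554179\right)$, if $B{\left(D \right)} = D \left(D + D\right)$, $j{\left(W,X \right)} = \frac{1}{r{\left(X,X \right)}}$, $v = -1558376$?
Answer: $\frac{2168350868137634345}{746642} \approx 2.9041 \cdot 10^{12}$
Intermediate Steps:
$r{\left(l,M \right)} = \left(3 + l\right)^{2}$ ($r{\left(l,M \right)} = \left(l + 3\right)^{2} = \left(3 + l\right)^{2}$)
$j{\left(W,X \right)} = \frac{1}{\left(3 + X\right)^{2}}$
$B{\left(D \right)} = 2 D^{2}$ ($B{\left(D \right)} = D 2 D = 2 D^{2}$)
$\left(v + B{\left(459 \right)}\right) \left(j{\left(268,-1225 \right)} - 2554179\right) = \left(-1558376 + 2 \cdot 459^{2}\right) \left(\frac{1}{\left(3 - 1225\right)^{2}} - 2554179\right) = \left(-1558376 + 2 \cdot 210681\right) \left(\frac{1}{1493284} - 2554179\right) = \left(-1558376 + 421362\right) \left(\frac{1}{1493284} - 2554179\right) = \left(-1137014\right) \left(- \frac{3814114633835}{1493284}\right) = \frac{2168350868137634345}{746642}$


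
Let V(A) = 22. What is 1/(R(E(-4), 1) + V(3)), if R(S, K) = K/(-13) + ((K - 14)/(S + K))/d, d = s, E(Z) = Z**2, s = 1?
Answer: 221/4676 ≈ 0.047263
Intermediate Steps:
d = 1
R(S, K) = -K/13 + (-14 + K)/(K + S) (R(S, K) = K/(-13) + ((K - 14)/(S + K))/1 = K*(-1/13) + ((-14 + K)/(K + S))*1 = -K/13 + ((-14 + K)/(K + S))*1 = -K/13 + (-14 + K)/(K + S))
1/(R(E(-4), 1) + V(3)) = 1/((-14 + 1 - 1/13*1**2 - 1/13*1*(-4)**2)/(1 + (-4)**2) + 22) = 1/((-14 + 1 - 1/13*1 - 1/13*1*16)/(1 + 16) + 22) = 1/((-14 + 1 - 1/13 - 16/13)/17 + 22) = 1/((1/17)*(-186/13) + 22) = 1/(-186/221 + 22) = 1/(4676/221) = 221/4676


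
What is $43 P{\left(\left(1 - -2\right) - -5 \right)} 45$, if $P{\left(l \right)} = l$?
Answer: $15480$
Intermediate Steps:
$43 P{\left(\left(1 - -2\right) - -5 \right)} 45 = 43 \left(\left(1 - -2\right) - -5\right) 45 = 43 \left(\left(1 + 2\right) + 5\right) 45 = 43 \left(3 + 5\right) 45 = 43 \cdot 8 \cdot 45 = 344 \cdot 45 = 15480$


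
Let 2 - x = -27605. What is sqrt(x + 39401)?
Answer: 8*sqrt(1047) ≈ 258.86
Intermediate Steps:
x = 27607 (x = 2 - 1*(-27605) = 2 + 27605 = 27607)
sqrt(x + 39401) = sqrt(27607 + 39401) = sqrt(67008) = 8*sqrt(1047)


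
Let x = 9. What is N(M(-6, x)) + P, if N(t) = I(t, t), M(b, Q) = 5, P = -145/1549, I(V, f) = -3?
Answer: -4792/1549 ≈ -3.0936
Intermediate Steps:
P = -145/1549 (P = -145*1/1549 = -145/1549 ≈ -0.093609)
N(t) = -3
N(M(-6, x)) + P = -3 - 145/1549 = -4792/1549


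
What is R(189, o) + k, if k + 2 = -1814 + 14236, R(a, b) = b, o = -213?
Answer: 12207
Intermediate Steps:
k = 12420 (k = -2 + (-1814 + 14236) = -2 + 12422 = 12420)
R(189, o) + k = -213 + 12420 = 12207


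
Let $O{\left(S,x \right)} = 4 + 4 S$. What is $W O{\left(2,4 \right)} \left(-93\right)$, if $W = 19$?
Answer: $-21204$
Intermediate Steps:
$W O{\left(2,4 \right)} \left(-93\right) = 19 \left(4 + 4 \cdot 2\right) \left(-93\right) = 19 \left(4 + 8\right) \left(-93\right) = 19 \cdot 12 \left(-93\right) = 228 \left(-93\right) = -21204$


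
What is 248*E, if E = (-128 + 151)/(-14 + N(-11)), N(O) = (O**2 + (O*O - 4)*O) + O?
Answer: -5704/1191 ≈ -4.7893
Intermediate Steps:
N(O) = O + O**2 + O*(-4 + O**2) (N(O) = (O**2 + (O**2 - 4)*O) + O = (O**2 + (-4 + O**2)*O) + O = (O**2 + O*(-4 + O**2)) + O = O + O**2 + O*(-4 + O**2))
E = -23/1191 (E = (-128 + 151)/(-14 - 11*(-3 - 11 + (-11)**2)) = 23/(-14 - 11*(-3 - 11 + 121)) = 23/(-14 - 11*107) = 23/(-14 - 1177) = 23/(-1191) = 23*(-1/1191) = -23/1191 ≈ -0.019311)
248*E = 248*(-23/1191) = -5704/1191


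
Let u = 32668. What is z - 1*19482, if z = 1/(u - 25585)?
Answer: -137991005/7083 ≈ -19482.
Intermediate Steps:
z = 1/7083 (z = 1/(32668 - 25585) = 1/7083 ≈ 0.00014118)
z - 1*19482 = 1/7083 - 1*19482 = 1/7083 - 19482 = -137991005/7083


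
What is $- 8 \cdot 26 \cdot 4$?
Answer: $-832$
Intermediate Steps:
$- 8 \cdot 26 \cdot 4 = \left(-8\right) 104 = -832$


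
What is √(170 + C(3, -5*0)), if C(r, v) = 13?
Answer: √183 ≈ 13.528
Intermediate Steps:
√(170 + C(3, -5*0)) = √(170 + 13) = √183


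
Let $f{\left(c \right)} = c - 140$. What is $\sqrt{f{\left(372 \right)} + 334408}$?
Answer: $4 \sqrt{20915} \approx 578.48$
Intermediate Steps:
$f{\left(c \right)} = -140 + c$
$\sqrt{f{\left(372 \right)} + 334408} = \sqrt{\left(-140 + 372\right) + 334408} = \sqrt{232 + 334408} = \sqrt{334640} = 4 \sqrt{20915}$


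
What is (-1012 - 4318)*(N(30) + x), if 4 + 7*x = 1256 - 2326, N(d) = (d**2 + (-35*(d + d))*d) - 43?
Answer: 2324279750/7 ≈ 3.3204e+8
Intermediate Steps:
N(d) = -43 - 69*d**2 (N(d) = (d**2 + (-70*d)*d) - 43 = (d**2 - 70*d**2) - 43 = -69*d**2 - 43 = -43 - 69*d**2)
x = -1074/7 (x = -4/7 + (1256 - 2326)/7 = -4/7 + (1/7)*(-1070) = -4/7 - 1070/7 = -1074/7 ≈ -153.43)
(-1012 - 4318)*(N(30) + x) = (-1012 - 4318)*((-43 - 69*30**2) - 1074/7) = -5330*((-43 - 69*900) - 1074/7) = -5330*((-43 - 62100) - 1074/7) = -5330*(-62143 - 1074/7) = -5330*(-436075/7) = 2324279750/7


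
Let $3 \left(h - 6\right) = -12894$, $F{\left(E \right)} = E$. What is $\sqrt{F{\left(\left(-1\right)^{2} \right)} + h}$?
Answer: $i \sqrt{4291} \approx 65.506 i$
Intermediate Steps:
$h = -4292$ ($h = 6 + \frac{1}{3} \left(-12894\right) = 6 - 4298 = -4292$)
$\sqrt{F{\left(\left(-1\right)^{2} \right)} + h} = \sqrt{\left(-1\right)^{2} - 4292} = \sqrt{1 - 4292} = \sqrt{-4291} = i \sqrt{4291}$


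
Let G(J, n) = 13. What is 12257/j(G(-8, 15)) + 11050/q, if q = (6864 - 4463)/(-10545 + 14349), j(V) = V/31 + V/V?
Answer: 2761805567/105644 ≈ 26143.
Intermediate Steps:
j(V) = 1 + V/31 (j(V) = V*(1/31) + 1 = V/31 + 1 = 1 + V/31)
q = 2401/3804 ≈ 0.63118
12257/j(G(-8, 15)) + 11050/q = 12257/(1 + (1/31)*13) + 11050/(2401/3804) = 12257/(1 + 13/31) + 11050*(3804/2401) = 12257/(44/31) + 42034200/2401 = 12257*(31/44) + 42034200/2401 = 379967/44 + 42034200/2401 = 2761805567/105644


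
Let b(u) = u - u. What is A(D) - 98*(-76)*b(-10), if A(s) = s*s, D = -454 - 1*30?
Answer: 234256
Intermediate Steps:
D = -484 (D = -454 - 30 = -484)
b(u) = 0
A(s) = s²
A(D) - 98*(-76)*b(-10) = (-484)² - 98*(-76)*0 = 234256 - (-7448)*0 = 234256 - 1*0 = 234256 + 0 = 234256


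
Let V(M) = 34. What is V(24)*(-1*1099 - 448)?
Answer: -52598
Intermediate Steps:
V(24)*(-1*1099 - 448) = 34*(-1*1099 - 448) = 34*(-1099 - 448) = 34*(-1547) = -52598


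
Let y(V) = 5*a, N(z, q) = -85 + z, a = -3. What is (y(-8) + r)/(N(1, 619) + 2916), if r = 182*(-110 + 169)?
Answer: 10723/2832 ≈ 3.7864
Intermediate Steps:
r = 10738 (r = 182*59 = 10738)
y(V) = -15 (y(V) = 5*(-3) = -15)
(y(-8) + r)/(N(1, 619) + 2916) = (-15 + 10738)/((-85 + 1) + 2916) = 10723/(-84 + 2916) = 10723/2832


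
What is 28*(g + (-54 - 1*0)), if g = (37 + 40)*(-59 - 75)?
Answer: -290416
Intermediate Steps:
g = -10318 (g = 77*(-134) = -10318)
28*(g + (-54 - 1*0)) = 28*(-10318 + (-54 - 1*0)) = 28*(-10318 + (-54 + 0)) = 28*(-10318 - 54) = 28*(-10372) = -290416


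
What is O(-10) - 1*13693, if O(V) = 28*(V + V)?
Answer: -14253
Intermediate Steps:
O(V) = 56*V (O(V) = 28*(2*V) = 56*V)
O(-10) - 1*13693 = 56*(-10) - 1*13693 = -560 - 13693 = -14253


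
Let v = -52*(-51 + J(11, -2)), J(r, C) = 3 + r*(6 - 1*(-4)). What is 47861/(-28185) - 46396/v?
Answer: 288341849/22717110 ≈ 12.693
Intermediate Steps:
J(r, C) = 3 + 10*r (J(r, C) = 3 + r*(6 + 4) = 3 + r*10 = 3 + 10*r)
v = -3224 (v = -52*(-51 + (3 + 10*11)) = -52*(-51 + (3 + 110)) = -52*(-51 + 113) = -52*62 = -3224)
47861/(-28185) - 46396/v = 47861/(-28185) - 46396/(-3224) = 47861*(-1/28185) - 46396*(-1/3224) = -47861/28185 + 11599/806 = 288341849/22717110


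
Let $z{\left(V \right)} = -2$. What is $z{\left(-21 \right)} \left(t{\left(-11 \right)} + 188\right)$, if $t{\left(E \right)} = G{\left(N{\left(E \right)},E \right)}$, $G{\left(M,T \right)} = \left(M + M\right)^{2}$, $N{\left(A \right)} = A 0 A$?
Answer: $-376$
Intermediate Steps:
$N{\left(A \right)} = 0$ ($N{\left(A \right)} = A 0 = 0$)
$G{\left(M,T \right)} = 4 M^{2}$ ($G{\left(M,T \right)} = \left(2 M\right)^{2} = 4 M^{2}$)
$t{\left(E \right)} = 0$ ($t{\left(E \right)} = 4 \cdot 0^{2} = 4 \cdot 0 = 0$)
$z{\left(-21 \right)} \left(t{\left(-11 \right)} + 188\right) = - 2 \left(0 + 188\right) = \left(-2\right) 188 = -376$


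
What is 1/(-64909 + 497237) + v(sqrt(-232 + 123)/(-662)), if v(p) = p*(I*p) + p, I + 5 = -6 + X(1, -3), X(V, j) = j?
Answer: 165042693/47366288008 - I*sqrt(109)/662 ≈ 0.0034844 - 0.015771*I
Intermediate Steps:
I = -14 (I = -5 + (-6 - 3) = -5 - 9 = -14)
v(p) = p - 14*p**2 (v(p) = p*(-14*p) + p = -14*p**2 + p = p - 14*p**2)
1/(-64909 + 497237) + v(sqrt(-232 + 123)/(-662)) = 1/(-64909 + 497237) + (sqrt(-232 + 123)/(-662))*(1 - 14*sqrt(-232 + 123)/(-662)) = 1/432328 + (sqrt(-109)*(-1/662))*(1 - 14*sqrt(-109)*(-1)/662) = 1/432328 + ((I*sqrt(109))*(-1/662))*(1 - 14*I*sqrt(109)*(-1)/662) = 1/432328 + (-I*sqrt(109)/662)*(1 - (-7)*I*sqrt(109)/331) = 1/432328 + (-I*sqrt(109)/662)*(1 + 7*I*sqrt(109)/331) = 1/432328 - I*sqrt(109)*(1 + 7*I*sqrt(109)/331)/662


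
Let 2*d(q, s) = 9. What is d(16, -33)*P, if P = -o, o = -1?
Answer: 9/2 ≈ 4.5000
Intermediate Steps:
d(q, s) = 9/2 (d(q, s) = (1/2)*9 = 9/2)
P = 1 (P = -1*(-1) = 1)
d(16, -33)*P = (9/2)*1 = 9/2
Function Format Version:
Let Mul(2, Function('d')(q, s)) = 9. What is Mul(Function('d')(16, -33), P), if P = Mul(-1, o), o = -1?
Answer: Rational(9, 2) ≈ 4.5000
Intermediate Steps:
Function('d')(q, s) = Rational(9, 2) (Function('d')(q, s) = Mul(Rational(1, 2), 9) = Rational(9, 2))
P = 1 (P = Mul(-1, -1) = 1)
Mul(Function('d')(16, -33), P) = Mul(Rational(9, 2), 1) = Rational(9, 2)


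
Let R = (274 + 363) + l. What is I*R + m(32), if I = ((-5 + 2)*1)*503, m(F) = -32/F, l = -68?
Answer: -858622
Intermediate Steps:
R = 569 (R = (274 + 363) - 68 = 637 - 68 = 569)
I = -1509 (I = -3*1*503 = -3*503 = -1509)
I*R + m(32) = -1509*569 - 32/32 = -858621 - 32*1/32 = -858621 - 1 = -858622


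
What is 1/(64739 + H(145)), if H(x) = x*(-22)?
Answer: 1/61549 ≈ 1.6247e-5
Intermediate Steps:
H(x) = -22*x
1/(64739 + H(145)) = 1/(64739 - 22*145) = 1/(64739 - 3190) = 1/61549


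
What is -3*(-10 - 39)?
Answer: 147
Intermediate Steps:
-3*(-10 - 39) = -3*(-49) = 147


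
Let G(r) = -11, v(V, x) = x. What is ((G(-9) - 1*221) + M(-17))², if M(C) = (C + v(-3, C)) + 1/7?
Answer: 3463321/49 ≈ 70680.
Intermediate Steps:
M(C) = ⅐ + 2*C (M(C) = (C + C) + 1/7 = 2*C + ⅐ = ⅐ + 2*C)
((G(-9) - 1*221) + M(-17))² = ((-11 - 1*221) + (⅐ + 2*(-17)))² = ((-11 - 221) + (⅐ - 34))² = (-232 - 237/7)² = (-1861/7)² = 3463321/49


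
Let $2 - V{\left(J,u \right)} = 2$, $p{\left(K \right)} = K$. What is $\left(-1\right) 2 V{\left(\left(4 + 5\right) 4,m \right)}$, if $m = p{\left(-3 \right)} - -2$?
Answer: $0$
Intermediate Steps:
$m = -1$ ($m = -3 - -2 = -3 + 2 = -1$)
$V{\left(J,u \right)} = 0$ ($V{\left(J,u \right)} = 2 - 2 = 0$)
$\left(-1\right) 2 V{\left(\left(4 + 5\right) 4,m \right)} = \left(-1\right) 2 \cdot 0 = \left(-2\right) 0 = 0$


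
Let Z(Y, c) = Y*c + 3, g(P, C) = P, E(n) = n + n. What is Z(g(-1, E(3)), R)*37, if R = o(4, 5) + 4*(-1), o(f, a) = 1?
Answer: 222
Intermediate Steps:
E(n) = 2*n
R = -3 (R = 1 + 4*(-1) = 1 - 4 = -3)
Z(Y, c) = 3 + Y*c
Z(g(-1, E(3)), R)*37 = (3 - 1*(-3))*37 = (3 + 3)*37 = 6*37 = 222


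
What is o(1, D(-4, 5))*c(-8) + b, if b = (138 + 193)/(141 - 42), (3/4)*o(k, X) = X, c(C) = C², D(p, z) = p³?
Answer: -540341/99 ≈ -5458.0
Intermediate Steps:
o(k, X) = 4*X/3
b = 331/99 ≈ 3.3434
o(1, D(-4, 5))*c(-8) + b = ((4/3)*(-4)³)*(-8)² + 331/99 = ((4/3)*(-64))*64 + 331/99 = -256/3*64 + 331/99 = -16384/3 + 331/99 = -540341/99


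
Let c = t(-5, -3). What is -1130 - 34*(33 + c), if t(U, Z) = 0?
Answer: -2252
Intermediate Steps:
c = 0
-1130 - 34*(33 + c) = -1130 - 34*(33 + 0) = -1130 - 34*33 = -1130 - 1*1122 = -1130 - 1122 = -2252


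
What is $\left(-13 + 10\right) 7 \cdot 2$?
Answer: $-42$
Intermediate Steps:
$\left(-13 + 10\right) 7 \cdot 2 = \left(-3\right) 14 = -42$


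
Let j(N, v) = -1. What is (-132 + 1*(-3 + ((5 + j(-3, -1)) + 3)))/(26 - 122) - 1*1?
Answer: ⅓ ≈ 0.33333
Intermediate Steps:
(-132 + 1*(-3 + ((5 + j(-3, -1)) + 3)))/(26 - 122) - 1*1 = (-132 + 1*(-3 + ((5 - 1) + 3)))/(26 - 122) - 1*1 = (-132 + 1*(-3 + (4 + 3)))/(-96) - 1 = (-132 + 1*(-3 + 7))*(-1/96) - 1 = (-132 + 1*4)*(-1/96) - 1 = (-132 + 4)*(-1/96) - 1 = -128*(-1/96) - 1 = 4/3 - 1 = ⅓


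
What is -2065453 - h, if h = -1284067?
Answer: -781386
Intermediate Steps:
-2065453 - h = -2065453 - 1*(-1284067) = -2065453 + 1284067 = -781386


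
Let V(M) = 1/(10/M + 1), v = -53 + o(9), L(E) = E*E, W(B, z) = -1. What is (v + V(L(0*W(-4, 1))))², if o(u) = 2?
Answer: 2601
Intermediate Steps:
L(E) = E²
v = -51 (v = -53 + 2 = -51)
V(M) = 1/(1 + 10/M)
(v + V(L(0*W(-4, 1))))² = (-51 + (0*(-1))²/(10 + (0*(-1))²))² = (-51 + 0²/(10 + 0²))² = (-51 + 0/(10 + 0))² = (-51 + 0/10)² = (-51 + 0*(⅒))² = (-51 + 0)² = (-51)² = 2601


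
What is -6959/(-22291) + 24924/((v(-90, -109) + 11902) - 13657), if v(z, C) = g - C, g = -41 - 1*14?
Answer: -181247875/12638997 ≈ -14.340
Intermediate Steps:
g = -55 (g = -41 - 14 = -55)
v(z, C) = -55 - C
-6959/(-22291) + 24924/((v(-90, -109) + 11902) - 13657) = -6959/(-22291) + 24924/(((-55 - 1*(-109)) + 11902) - 13657) = -6959*(-1/22291) + 24924/(((-55 + 109) + 11902) - 13657) = 6959/22291 + 24924/((54 + 11902) - 13657) = 6959/22291 + 24924/(11956 - 13657) = 6959/22291 + 24924/(-1701) = 6959/22291 + 24924*(-1/1701) = 6959/22291 - 8308/567 = -181247875/12638997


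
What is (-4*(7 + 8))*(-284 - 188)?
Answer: 28320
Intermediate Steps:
(-4*(7 + 8))*(-284 - 188) = -4*15*(-472) = -60*(-472) = 28320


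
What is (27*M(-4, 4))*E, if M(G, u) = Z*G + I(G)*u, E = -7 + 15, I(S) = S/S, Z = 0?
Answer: 864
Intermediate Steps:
I(S) = 1
E = 8
M(G, u) = u (M(G, u) = 0*G + 1*u = 0 + u = u)
(27*M(-4, 4))*E = (27*4)*8 = 108*8 = 864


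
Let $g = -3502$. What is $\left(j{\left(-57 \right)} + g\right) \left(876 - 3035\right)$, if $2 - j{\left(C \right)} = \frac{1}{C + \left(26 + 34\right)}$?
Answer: $\frac{22671659}{3} \approx 7.5572 \cdot 10^{6}$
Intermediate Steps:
$j{\left(C \right)} = 2 - \frac{1}{60 + C}$ ($j{\left(C \right)} = 2 - \frac{1}{C + \left(26 + 34\right)} = 2 - \frac{1}{C + 60} = 2 - \frac{1}{60 + C}$)
$\left(j{\left(-57 \right)} + g\right) \left(876 - 3035\right) = \left(\frac{119 + 2 \left(-57\right)}{60 - 57} - 3502\right) \left(876 - 3035\right) = \left(\frac{119 - 114}{3} - 3502\right) \left(-2159\right) = \left(\frac{1}{3} \cdot 5 - 3502\right) \left(-2159\right) = \left(\frac{5}{3} - 3502\right) \left(-2159\right) = \left(- \frac{10501}{3}\right) \left(-2159\right) = \frac{22671659}{3}$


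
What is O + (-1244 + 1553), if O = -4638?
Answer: -4329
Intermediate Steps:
O + (-1244 + 1553) = -4638 + (-1244 + 1553) = -4638 + 309 = -4329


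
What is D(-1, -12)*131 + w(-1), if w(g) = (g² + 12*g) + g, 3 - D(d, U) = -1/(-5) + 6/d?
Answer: 5704/5 ≈ 1140.8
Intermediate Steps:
D(d, U) = 14/5 - 6/d (D(d, U) = 3 - (-1/(-5) + 6/d) = 3 - (-1*(-⅕) + 6/d) = 3 - (⅕ + 6/d) = 3 + (-⅕ - 6/d) = 14/5 - 6/d)
w(g) = g² + 13*g
D(-1, -12)*131 + w(-1) = (14/5 - 6/(-1))*131 - (13 - 1) = (14/5 - 6*(-1))*131 - 1*12 = (14/5 + 6)*131 - 12 = (44/5)*131 - 12 = 5764/5 - 12 = 5704/5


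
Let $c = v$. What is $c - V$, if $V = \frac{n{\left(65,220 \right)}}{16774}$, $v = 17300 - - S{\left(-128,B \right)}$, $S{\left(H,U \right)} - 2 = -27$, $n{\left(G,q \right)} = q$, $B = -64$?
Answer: $\frac{144885315}{8387} \approx 17275.0$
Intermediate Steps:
$S{\left(H,U \right)} = -25$ ($S{\left(H,U \right)} = 2 - 27 = -25$)
$v = 17275$ ($v = 17300 - \left(-1\right) \left(-25\right) = 17300 - 25 = 17275$)
$c = 17275$
$V = \frac{110}{8387}$ ($V = \frac{220}{16774} = 220 \cdot \frac{1}{16774} = \frac{110}{8387} \approx 0.013116$)
$c - V = 17275 - \frac{110}{8387} = \frac{144885315}{8387}$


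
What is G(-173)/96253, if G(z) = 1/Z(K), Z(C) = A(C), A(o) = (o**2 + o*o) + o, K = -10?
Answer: 1/18288070 ≈ 5.4680e-8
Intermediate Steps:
A(o) = o + 2*o**2 (A(o) = (o**2 + o**2) + o = 2*o**2 + o = o + 2*o**2)
Z(C) = C*(1 + 2*C)
G(z) = 1/190 (G(z) = 1/(-10*(1 + 2*(-10))) = 1/(-10*(1 - 20)) = 1/(-10*(-19)) = 1/190)
G(-173)/96253 = (1/190)/96253 = (1/190)*(1/96253) = 1/18288070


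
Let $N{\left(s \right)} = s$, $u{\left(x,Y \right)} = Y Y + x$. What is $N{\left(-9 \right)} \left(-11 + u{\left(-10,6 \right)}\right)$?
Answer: $-135$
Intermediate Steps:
$u{\left(x,Y \right)} = x + Y^{2}$ ($u{\left(x,Y \right)} = Y^{2} + x = x + Y^{2}$)
$N{\left(-9 \right)} \left(-11 + u{\left(-10,6 \right)}\right) = - 9 \left(-11 - \left(10 - 6^{2}\right)\right) = - 9 \left(-11 + \left(-10 + 36\right)\right) = - 9 \left(-11 + 26\right) = \left(-9\right) 15 = -135$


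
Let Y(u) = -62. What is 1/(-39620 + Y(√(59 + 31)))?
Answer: -1/39682 ≈ -2.5200e-5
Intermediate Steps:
1/(-39620 + Y(√(59 + 31))) = 1/(-39620 - 62) = 1/(-39682) = -1/39682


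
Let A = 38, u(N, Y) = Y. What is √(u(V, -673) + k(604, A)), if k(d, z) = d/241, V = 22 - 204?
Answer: I*√38942949/241 ≈ 25.894*I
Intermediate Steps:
V = -182
k(d, z) = d/241 (k(d, z) = d*(1/241) = d/241)
√(u(V, -673) + k(604, A)) = √(-673 + (1/241)*604) = √(-673 + 604/241) = √(-161589/241) = I*√38942949/241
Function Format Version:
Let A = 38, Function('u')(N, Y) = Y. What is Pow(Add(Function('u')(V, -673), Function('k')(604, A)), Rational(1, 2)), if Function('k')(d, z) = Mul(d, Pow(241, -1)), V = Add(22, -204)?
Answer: Mul(Rational(1, 241), I, Pow(38942949, Rational(1, 2))) ≈ Mul(25.894, I)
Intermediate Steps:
V = -182
Function('k')(d, z) = Mul(Rational(1, 241), d) (Function('k')(d, z) = Mul(d, Rational(1, 241)) = Mul(Rational(1, 241), d))
Pow(Add(Function('u')(V, -673), Function('k')(604, A)), Rational(1, 2)) = Pow(Add(-673, Mul(Rational(1, 241), 604)), Rational(1, 2)) = Pow(Add(-673, Rational(604, 241)), Rational(1, 2)) = Pow(Rational(-161589, 241), Rational(1, 2)) = Mul(Rational(1, 241), I, Pow(38942949, Rational(1, 2)))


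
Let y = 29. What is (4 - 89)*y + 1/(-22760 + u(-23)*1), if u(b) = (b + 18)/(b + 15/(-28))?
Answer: -36971796159/14998700 ≈ -2465.0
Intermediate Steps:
u(b) = (18 + b)/(-15/28 + b) (u(b) = (18 + b)/(b + 15*(-1/28)) = (18 + b)/(b - 15/28) = (18 + b)/(-15/28 + b))
(4 - 89)*y + 1/(-22760 + u(-23)*1) = (4 - 89)*29 + 1/(-22760 + (28*(18 - 23)/(-15 + 28*(-23)))*1) = -85*29 + 1/(-22760 + (28*(-5)/(-15 - 644))*1) = -2465 + 1/(-22760 + (28*(-5)/(-659))*1) = -2465 + 1/(-22760 + (28*(-1/659)*(-5))*1) = -2465 + 1/(-22760 + (140/659)*1) = -2465 + 1/(-22760 + 140/659) = -2465 + 1/(-14998700/659) = -2465 - 659/14998700 = -36971796159/14998700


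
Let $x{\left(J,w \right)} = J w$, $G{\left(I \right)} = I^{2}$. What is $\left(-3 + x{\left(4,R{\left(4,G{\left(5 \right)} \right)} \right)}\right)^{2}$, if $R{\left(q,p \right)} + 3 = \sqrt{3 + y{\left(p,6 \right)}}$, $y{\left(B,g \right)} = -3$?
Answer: $225$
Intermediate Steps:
$R{\left(q,p \right)} = -3$ ($R{\left(q,p \right)} = -3 + \sqrt{3 - 3} = -3 + \sqrt{0} = -3 + 0 = -3$)
$\left(-3 + x{\left(4,R{\left(4,G{\left(5 \right)} \right)} \right)}\right)^{2} = \left(-3 + 4 \left(-3\right)\right)^{2} = \left(-3 - 12\right)^{2} = \left(-15\right)^{2} = 225$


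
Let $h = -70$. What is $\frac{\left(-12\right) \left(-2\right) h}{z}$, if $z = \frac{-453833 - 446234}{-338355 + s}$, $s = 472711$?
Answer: $\frac{32245440}{128581} \approx 250.78$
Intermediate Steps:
$z = - \frac{900067}{134356}$ ($z = \frac{-453833 - 446234}{-338355 + 472711} = - \frac{900067}{134356} \approx -6.6991$)
$\frac{\left(-12\right) \left(-2\right) h}{z} = \frac{\left(-12\right) \left(-2\right) \left(-70\right)}{- \frac{900067}{134356}} = 24 \left(-70\right) \left(- \frac{134356}{900067}\right) = \left(-1680\right) \left(- \frac{134356}{900067}\right) = \frac{32245440}{128581}$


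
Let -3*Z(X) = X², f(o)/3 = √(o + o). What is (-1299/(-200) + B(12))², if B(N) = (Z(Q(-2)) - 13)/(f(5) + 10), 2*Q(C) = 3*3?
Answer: 21070051/40000 - 628287*√10/4000 ≈ 30.047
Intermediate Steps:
Q(C) = 9/2 (Q(C) = (3*3)/2 = (½)*9 = 9/2)
f(o) = 3*√2*√o (f(o) = 3*√(o + o) = 3*√(2*o) = 3*(√2*√o) = 3*√2*√o)
Z(X) = -X²/3
B(N) = -79/(4*(10 + 3*√10)) (B(N) = (-(9/2)²/3 - 13)/(3*√2*√5 + 10) = (-⅓*81/4 - 13)/(3*√10 + 10) = (-27/4 - 13)/(10 + 3*√10) = -79/(4*(10 + 3*√10)))
(-1299/(-200) + B(12))² = (-1299/(-200) + (-79/4 + 237*√10/40))² = (-1299*(-1/200) + (-79/4 + 237*√10/40))² = (1299/200 + (-79/4 + 237*√10/40))² = (-2651/200 + 237*√10/40)²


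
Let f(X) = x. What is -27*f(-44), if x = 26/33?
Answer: -234/11 ≈ -21.273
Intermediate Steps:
x = 26/33 (x = 26*(1/33) = 26/33 ≈ 0.78788)
f(X) = 26/33
-27*f(-44) = -27*26/33 = -234/11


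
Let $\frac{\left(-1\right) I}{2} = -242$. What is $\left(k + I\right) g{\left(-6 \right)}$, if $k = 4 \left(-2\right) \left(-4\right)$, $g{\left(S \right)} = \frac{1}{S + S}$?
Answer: $-43$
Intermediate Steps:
$g{\left(S \right)} = \frac{1}{2 S}$
$I = 484$ ($I = \left(-2\right) \left(-242\right) = 484$)
$k = 32$ ($k = \left(-8\right) \left(-4\right) = 32$)
$\left(k + I\right) g{\left(-6 \right)} = \left(32 + 484\right) \frac{1}{2 \left(-6\right)} = 516 \cdot \frac{1}{2} \left(- \frac{1}{6}\right) = 516 \left(- \frac{1}{12}\right) = -43$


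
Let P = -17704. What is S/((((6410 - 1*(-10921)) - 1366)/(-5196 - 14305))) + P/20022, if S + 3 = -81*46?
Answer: 727850879339/159825615 ≈ 4554.0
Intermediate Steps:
S = -3729 (S = -3 - 81*46 = -3 - 3726 = -3729)
S/((((6410 - 1*(-10921)) - 1366)/(-5196 - 14305))) + P/20022 = -3729*(-5196 - 14305)/((6410 - 1*(-10921)) - 1366) - 17704/20022 = -3729*(-19501/((6410 + 10921) - 1366)) - 17704*1/20022 = -3729*(-19501/(17331 - 1366)) - 8852/10011 = -3729/(15965*(-1/19501)) - 8852/10011 = -3729/(-15965/19501) - 8852/10011 = -3729*(-19501/15965) - 8852/10011 = 72719229/15965 - 8852/10011 = 727850879339/159825615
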